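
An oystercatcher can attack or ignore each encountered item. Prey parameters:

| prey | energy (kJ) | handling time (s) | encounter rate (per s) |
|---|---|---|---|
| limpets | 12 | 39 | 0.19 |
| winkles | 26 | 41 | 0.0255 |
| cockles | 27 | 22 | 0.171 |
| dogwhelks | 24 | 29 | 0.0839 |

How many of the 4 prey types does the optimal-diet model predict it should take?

1

E/h in descending order: cockles 1.23, dogwhelks 0.828, winkles 0.634, limpets 0.308 kJ/s. The optimal diet is the largest prefix of this list for which every included type satisfies E_i/h_i > R on the types above it.
Rate on top 1: 0.9696. dogwhelks: 0.828 < 0.9696 → exclude; stop.
Optimal diet: cockles — 1 of 4 types.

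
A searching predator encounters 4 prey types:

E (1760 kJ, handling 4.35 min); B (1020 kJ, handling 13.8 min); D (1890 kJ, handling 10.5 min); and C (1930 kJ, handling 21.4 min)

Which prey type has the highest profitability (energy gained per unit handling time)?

Profitability E/h (kJ/min): E = 1760/4.35 = 405, B = 1020/13.8 = 73.9, D = 1890/10.5 = 180, C = 1930/21.4 = 90.2.
Ranked: E > D > C > B.

E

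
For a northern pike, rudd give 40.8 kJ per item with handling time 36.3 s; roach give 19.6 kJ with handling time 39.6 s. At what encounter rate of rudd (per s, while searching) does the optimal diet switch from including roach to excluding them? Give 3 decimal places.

The zero-one rule: include roach iff E₂/h₂ > λE₁/(1+λh₁). Equality gives the switch point.
λE₁h₂ = E₂ + λE₂h₁ ⇒ λ = E₂/(E₁h₂ − E₂h₁) = 19.6/(1616 − 711.5) = 0.02168 per s.

0.022 per s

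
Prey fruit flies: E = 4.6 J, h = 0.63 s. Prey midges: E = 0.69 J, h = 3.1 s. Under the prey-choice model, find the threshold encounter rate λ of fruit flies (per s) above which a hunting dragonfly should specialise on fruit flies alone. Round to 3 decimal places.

The zero-one rule: include midges iff E₂/h₂ > λE₁/(1+λh₁). Equality gives the switch point.
λE₁h₂ = E₂ + λE₂h₁ ⇒ λ = E₂/(E₁h₂ − E₂h₁) = 0.69/(14.26 − 0.4347) = 0.04991 per s.

0.050 per s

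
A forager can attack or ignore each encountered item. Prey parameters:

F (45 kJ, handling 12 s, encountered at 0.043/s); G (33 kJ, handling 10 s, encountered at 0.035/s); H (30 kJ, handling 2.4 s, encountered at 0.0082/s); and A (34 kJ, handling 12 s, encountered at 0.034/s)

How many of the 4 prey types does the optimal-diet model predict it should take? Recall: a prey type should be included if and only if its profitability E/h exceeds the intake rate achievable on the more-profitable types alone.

E/h in descending order: H 12.5, F 3.75, G 3.3, A 2.83 kJ/s. The optimal diet is the largest prefix of this list for which every included type satisfies E_i/h_i > R on the types above it.
Rate on top 1: 0.2413. F: 3.75 > 0.2413 → include.
Rate on top 2: 1.42. G: 3.3 > 1.42 → include.
Rate on top 3: 1.769. A: 2.83 > 1.769 → include.
Optimal diet: H, F, G, A — 4 of 4 types.

4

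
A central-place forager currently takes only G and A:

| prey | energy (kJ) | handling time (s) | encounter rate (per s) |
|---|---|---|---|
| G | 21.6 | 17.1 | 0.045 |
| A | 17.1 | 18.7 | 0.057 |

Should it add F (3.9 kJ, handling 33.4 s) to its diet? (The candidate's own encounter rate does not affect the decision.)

No

On G and A alone, R = ΣλE/(1+Σλh) = 1.947/2.835 = 0.6866 kJ/s.
Profitability of F: 3.9/33.4 = 0.1168 kJ/s.
Since 0.1168 < R, time spent handling F is better spent searching.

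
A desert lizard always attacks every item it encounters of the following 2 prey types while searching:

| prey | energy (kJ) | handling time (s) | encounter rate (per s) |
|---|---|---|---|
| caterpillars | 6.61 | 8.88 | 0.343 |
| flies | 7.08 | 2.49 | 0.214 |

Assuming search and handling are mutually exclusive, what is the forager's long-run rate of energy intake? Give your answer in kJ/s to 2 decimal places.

R = Σλ_iE_i / (1 + Σλ_ih_i)
Numerator: 0.343×6.61 + 0.214×7.08 = 3.782
Denominator: 1 + 0.343×8.88 + 0.214×2.49 = 4.579
R = 3.782/4.579 = 0.8261 kJ/s

0.83 kJ/s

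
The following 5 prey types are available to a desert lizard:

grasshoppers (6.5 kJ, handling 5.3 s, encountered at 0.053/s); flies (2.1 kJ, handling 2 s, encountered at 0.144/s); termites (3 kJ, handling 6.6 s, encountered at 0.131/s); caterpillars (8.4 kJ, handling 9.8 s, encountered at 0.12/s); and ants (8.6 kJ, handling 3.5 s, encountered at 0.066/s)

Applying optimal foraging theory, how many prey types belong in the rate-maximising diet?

4

E/h in descending order: ants 2.46, grasshoppers 1.23, flies 1.05, caterpillars 0.857, termites 0.455 kJ/s. The optimal diet is the largest prefix of this list for which every included type satisfies E_i/h_i > R on the types above it.
Rate on top 1: 0.4611. grasshoppers: 1.23 > 0.4611 → include.
Rate on top 2: 0.6033. flies: 1.05 > 0.6033 → include.
Rate on top 3: 0.6748. caterpillars: 0.857 > 0.6748 → include.
Rate on top 4: 0.7468. termites: 0.455 < 0.7468 → exclude; stop.
Optimal diet: ants, grasshoppers, flies, caterpillars — 4 of 5 types.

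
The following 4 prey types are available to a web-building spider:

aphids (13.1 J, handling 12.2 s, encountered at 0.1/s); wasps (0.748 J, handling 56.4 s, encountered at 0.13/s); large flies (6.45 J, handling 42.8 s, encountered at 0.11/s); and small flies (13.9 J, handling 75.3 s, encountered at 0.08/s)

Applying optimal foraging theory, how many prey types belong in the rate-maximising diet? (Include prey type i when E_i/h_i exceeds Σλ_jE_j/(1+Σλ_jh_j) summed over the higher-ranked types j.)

1

Profitabilities (E/h, J/s): aphids 1.07, small flies 0.185, large flies 0.151, wasps 0.0133. Add prey in this order while the next type's profitability exceeds the intake rate on those already taken.
Rate on top 1: 0.5901. small flies: 0.185 < 0.5901 → exclude; stop.
Optimal diet: aphids — 1 of 4 types.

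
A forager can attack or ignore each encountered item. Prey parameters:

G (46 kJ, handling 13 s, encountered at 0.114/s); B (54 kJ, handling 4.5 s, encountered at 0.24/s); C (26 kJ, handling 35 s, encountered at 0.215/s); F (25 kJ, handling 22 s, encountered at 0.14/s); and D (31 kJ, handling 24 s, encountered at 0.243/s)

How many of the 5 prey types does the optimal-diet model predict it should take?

1

Profitabilities (E/h, kJ/s): B 12, G 3.54, D 1.29, F 1.14, C 0.743. Add prey in this order while the next type's profitability exceeds the intake rate on those already taken.
Rate on top 1: 6.231. G: 3.54 < 6.231 → exclude; stop.
Optimal diet: B — 1 of 5 types.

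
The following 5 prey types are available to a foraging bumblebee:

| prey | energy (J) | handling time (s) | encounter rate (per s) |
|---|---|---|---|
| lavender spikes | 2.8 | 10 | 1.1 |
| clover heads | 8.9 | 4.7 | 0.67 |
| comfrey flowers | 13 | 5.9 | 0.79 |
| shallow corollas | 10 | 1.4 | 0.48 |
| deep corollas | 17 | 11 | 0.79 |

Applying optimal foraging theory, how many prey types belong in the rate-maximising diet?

1

Profitabilities (E/h, J/s): shallow corollas 7.14, comfrey flowers 2.2, clover heads 1.89, deep corollas 1.55, lavender spikes 0.28. Add prey in this order while the next type's profitability exceeds the intake rate on those already taken.
Rate on top 1: 2.871. comfrey flowers: 2.2 < 2.871 → exclude; stop.
Optimal diet: shallow corollas — 1 of 5 types.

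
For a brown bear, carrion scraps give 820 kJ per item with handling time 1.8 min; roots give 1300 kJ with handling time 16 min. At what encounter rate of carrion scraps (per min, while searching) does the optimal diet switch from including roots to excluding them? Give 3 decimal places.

0.121 per min

Drop roots once their profitability E₂/h₂ falls below the rate achievable on carrion scraps alone: E₂/h₂ = λE₁/(1 + λh₁).
Solve for λ: λE₁h₂ = E₂(1 + λh₁) → λ(E₁h₂ − E₂h₁) = E₂ → λ = E₂/(E₁h₂ − E₂h₁).
λ = 1300/(820×16 − 1300×1.8) = 1300/1.078e+04 = 0.1206 per min.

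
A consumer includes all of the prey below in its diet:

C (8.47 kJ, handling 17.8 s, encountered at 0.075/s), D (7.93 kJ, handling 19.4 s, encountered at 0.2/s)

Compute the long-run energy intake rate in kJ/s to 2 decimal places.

0.36 kJ/s

R = Σλ_iE_i / (1 + Σλ_ih_i)
Numerator: 0.075×8.47 + 0.2×7.93 = 2.221
Denominator: 1 + 0.075×17.8 + 0.2×19.4 = 6.215
R = 2.221/6.215 = 0.3574 kJ/s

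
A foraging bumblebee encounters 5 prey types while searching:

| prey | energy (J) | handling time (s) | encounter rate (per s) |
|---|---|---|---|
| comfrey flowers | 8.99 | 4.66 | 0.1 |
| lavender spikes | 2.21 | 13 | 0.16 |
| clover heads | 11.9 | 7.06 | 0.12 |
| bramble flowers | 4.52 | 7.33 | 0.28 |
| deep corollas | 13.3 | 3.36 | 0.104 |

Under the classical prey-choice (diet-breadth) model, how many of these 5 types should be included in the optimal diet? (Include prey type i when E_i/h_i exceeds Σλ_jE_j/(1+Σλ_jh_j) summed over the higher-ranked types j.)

Rank by E/h (J/s): deep corollas 3.96, comfrey flowers 1.93, clover heads 1.69, bramble flowers 0.617, lavender spikes 0.17. Include each in turn until the next type's E/h falls below the running intake rate.
Rate on top 1: 1.025. comfrey flowers: 1.93 > 1.025 → include.
Rate on top 2: 1.257. clover heads: 1.69 > 1.257 → include.
Rate on top 3: 1.393. bramble flowers: 0.617 < 1.393 → exclude; stop.
Optimal diet: deep corollas, comfrey flowers, clover heads — 3 of 5 types.

3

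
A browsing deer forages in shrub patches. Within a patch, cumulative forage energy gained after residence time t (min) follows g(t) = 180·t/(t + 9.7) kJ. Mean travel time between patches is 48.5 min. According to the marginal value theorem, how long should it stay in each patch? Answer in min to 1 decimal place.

21.7 min

Maximise g(t)/(T+t): set derivative to zero → g'(t)(T+t) = g(t).
g'(t) = 180·9.7/(t + 9.7)². Setting 180·9.7/(t+9.7)² = 180t/[(t+9.7)(48.5+t)] gives 9.7(48.5+t) = t(t+9.7), so t² = 9.7×48.5 = 470.4.
t* = √470.4 = 21.69 min.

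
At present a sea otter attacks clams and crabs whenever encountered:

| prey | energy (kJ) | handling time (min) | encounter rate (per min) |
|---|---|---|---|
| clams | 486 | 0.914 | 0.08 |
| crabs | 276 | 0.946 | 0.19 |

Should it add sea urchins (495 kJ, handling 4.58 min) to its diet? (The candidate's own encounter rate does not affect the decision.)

Yes

On clams and crabs alone, R = ΣλE/(1+Σλh) = 91.32/1.253 = 72.89 kJ/min.
sea urchins: E/h = 495/4.58 = 108.1 kJ/min.
108.1 > 72.89, so adding sea urchins raises the average — include it.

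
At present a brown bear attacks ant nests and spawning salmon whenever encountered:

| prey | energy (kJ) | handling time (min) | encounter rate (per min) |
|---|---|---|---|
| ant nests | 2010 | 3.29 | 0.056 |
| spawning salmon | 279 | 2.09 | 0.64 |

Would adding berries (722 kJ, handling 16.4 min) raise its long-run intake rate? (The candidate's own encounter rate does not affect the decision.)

On ant nests and spawning salmon alone, R = ΣλE/(1+Σλh) = 291.1/2.522 = 115.4 kJ/min.
berries: E/h = 722/16.4 = 44.02 kJ/min.
44.02 < 115.4, so adding berries would lower the average — exclude it.

No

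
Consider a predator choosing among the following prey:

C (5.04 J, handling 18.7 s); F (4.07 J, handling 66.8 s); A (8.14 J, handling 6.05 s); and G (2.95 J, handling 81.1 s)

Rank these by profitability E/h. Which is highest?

A

Profitability E/h (J/s): C = 5.04/18.7 = 0.27, F = 4.07/66.8 = 0.0609, A = 8.14/6.05 = 1.35, G = 2.95/81.1 = 0.0364.
Ranked: A > C > F > G.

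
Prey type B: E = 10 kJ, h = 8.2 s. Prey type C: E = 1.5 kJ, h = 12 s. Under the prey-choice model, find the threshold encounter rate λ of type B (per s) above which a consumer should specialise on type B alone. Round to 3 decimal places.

Drop type C once their profitability E₂/h₂ falls below the rate achievable on type B alone: E₂/h₂ = λE₁/(1 + λh₁).
Solve for λ: λE₁h₂ = E₂(1 + λh₁) → λ(E₁h₂ − E₂h₁) = E₂ → λ = E₂/(E₁h₂ − E₂h₁).
λ = 1.5/(10×12 − 1.5×8.2) = 1.5/107.7 = 0.01393 per s.

0.014 per s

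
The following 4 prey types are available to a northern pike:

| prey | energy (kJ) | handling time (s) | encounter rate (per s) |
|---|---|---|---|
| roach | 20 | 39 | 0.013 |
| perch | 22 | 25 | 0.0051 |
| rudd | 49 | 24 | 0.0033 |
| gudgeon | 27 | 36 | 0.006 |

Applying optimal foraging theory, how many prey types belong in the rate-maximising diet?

4

Profitabilities (E/h, kJ/s): rudd 2.04, perch 0.88, gudgeon 0.75, roach 0.513. Add prey in this order while the next type's profitability exceeds the intake rate on those already taken.
Rate on top 1: 0.1498. perch: 0.88 > 0.1498 → include.
Rate on top 2: 0.227. gudgeon: 0.75 > 0.227 → include.
Rate on top 3: 0.3064. roach: 0.513 > 0.3064 → include.
Optimal diet: rudd, perch, gudgeon, roach — 4 of 4 types.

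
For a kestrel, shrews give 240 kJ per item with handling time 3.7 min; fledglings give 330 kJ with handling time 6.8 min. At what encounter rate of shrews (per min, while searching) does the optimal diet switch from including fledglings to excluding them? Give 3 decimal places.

0.803 per min

At the threshold, the rate on shrews alone equals the profitability of fledglings: λ·240/(1 + λ·3.7) = 330/6.8 = 48.53.
Rearranging, λ(240 − 48.53×3.7) = 48.53, so λ = 48.53/60.44 = 0.8029 per min.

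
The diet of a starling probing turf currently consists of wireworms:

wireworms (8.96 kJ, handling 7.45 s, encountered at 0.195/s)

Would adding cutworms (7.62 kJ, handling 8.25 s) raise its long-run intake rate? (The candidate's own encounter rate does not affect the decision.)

Intake rate on the current diet: R = (0.195×8.96) / (1 + 0.195×7.45) = 1.747/2.453 = 0.7123 kJ/s.
Profitability of cutworms: 7.62/8.25 = 0.9236 kJ/s.
Since 0.9236 > R, including cutworms increases the long-run rate.

Yes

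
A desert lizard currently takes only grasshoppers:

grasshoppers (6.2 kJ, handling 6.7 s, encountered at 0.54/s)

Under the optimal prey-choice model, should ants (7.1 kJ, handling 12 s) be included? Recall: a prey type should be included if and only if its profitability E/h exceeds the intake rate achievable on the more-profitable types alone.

Current rate: (0.54×6.2)/(1 + 0.54×6.7) = 0.725 kJ/s.
Profitability of ants: 7.1/12 = 0.5917 kJ/s.
Since 0.5917 < R, time spent handling ants is better spent searching.

No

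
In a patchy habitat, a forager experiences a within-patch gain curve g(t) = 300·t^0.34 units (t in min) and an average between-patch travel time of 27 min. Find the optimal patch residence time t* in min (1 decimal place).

By the marginal value theorem, leave when the instantaneous gain rate g'(t) equals the habitat-wide average g(t)/(T + t).
g'(t) = 0.34·300·t^-0.66. Setting 0.34·300·t^-0.66 = 300·t^0.34/(27+t) gives 0.34(27+t) = t, so 0.66·t = 0.34×27.
t* = 0.34×27/0.66 = 13.91 min.

13.9 min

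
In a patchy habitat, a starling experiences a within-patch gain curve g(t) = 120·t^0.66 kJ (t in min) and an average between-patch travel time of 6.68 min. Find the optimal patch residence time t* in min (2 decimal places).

Optimal t* satisfies g'(t*) = g(t*)/(T + t*).
g'(t) = 0.66·120·t^-0.34. Setting 0.66·120·t^-0.34 = 120·t^0.66/(6.68+t) gives 0.66(6.68+t) = t, so 0.34·t = 0.66×6.68.
t* = 0.66×6.68/0.34 = 12.97 min.

12.97 min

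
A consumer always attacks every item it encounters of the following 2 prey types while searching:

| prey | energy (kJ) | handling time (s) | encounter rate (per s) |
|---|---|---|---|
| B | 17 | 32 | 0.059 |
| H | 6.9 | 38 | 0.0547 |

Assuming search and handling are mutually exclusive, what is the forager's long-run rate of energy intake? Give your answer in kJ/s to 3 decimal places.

0.278 kJ/s

R = Σλ_iE_i / (1 + Σλ_ih_i)
Numerator: 0.059×17 + 0.0547×6.9 = 1.38
Denominator: 1 + 0.059×32 + 0.0547×38 = 4.967
R = 1.38/4.967 = 0.2779 kJ/s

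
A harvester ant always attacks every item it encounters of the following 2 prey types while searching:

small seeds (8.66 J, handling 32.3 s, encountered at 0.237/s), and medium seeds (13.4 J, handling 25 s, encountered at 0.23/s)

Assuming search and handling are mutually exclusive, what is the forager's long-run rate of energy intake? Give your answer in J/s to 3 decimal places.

0.356 J/s

Energy encountered per unit search time: 0.237×8.66 + 0.23×13.4 = 5.134 J/s.
Handling time per unit search time: 0.237×32.3 + 0.23×25 = 13.41.
Rate = 5.134/(1 + 13.41) = 0.3564 J/s.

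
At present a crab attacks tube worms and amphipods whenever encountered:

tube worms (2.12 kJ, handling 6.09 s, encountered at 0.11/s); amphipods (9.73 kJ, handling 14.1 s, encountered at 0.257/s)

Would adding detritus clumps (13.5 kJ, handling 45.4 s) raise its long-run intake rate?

On tube worms and amphipods alone, R = ΣλE/(1+Σλh) = 2.734/5.294 = 0.5164 kJ/s.
Profitability of detritus clumps: 13.5/45.4 = 0.2974 kJ/s.
0.2974 < 0.5164, so adding detritus clumps would lower the average — exclude it.

No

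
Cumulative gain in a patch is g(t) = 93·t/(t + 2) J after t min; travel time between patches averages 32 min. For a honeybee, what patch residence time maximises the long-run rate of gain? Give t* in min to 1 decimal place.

By the marginal value theorem, leave when the instantaneous gain rate g'(t) equals the habitat-wide average g(t)/(T + t).
g'(t) = 93·2/(t + 2)². Setting 93·2/(t+2)² = 93t/[(t+2)(32+t)] gives 2(32+t) = t(t+2), so t² = 2×32 = 64.
t* = √64 = 8 min.

8.0 min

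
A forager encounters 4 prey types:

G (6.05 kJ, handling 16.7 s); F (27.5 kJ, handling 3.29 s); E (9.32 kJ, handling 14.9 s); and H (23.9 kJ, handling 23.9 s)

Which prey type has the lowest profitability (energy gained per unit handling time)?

Profitability E/h (kJ/s): G = 6.05/16.7 = 0.362, F = 27.5/3.29 = 8.36, E = 9.32/14.9 = 0.626, H = 23.9/23.9 = 1.
Ranked: F > H > E > G.

G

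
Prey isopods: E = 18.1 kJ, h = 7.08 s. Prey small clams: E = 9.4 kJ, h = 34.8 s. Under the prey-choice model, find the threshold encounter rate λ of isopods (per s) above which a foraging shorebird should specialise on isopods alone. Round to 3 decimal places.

0.017 per s

The zero-one rule: include small clams iff E₂/h₂ > λE₁/(1+λh₁). Equality gives the switch point.
λE₁h₂ = E₂ + λE₂h₁ ⇒ λ = E₂/(E₁h₂ − E₂h₁) = 9.4/(629.9 − 66.55) = 0.01669 per s.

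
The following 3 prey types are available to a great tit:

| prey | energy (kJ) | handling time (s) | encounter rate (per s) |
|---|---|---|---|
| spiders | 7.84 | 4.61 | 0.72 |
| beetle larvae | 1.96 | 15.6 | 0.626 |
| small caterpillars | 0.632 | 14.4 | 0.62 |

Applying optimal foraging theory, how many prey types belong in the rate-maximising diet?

E/h in descending order: spiders 1.7, beetle larvae 0.126, small caterpillars 0.0439 kJ/s. The optimal diet is the largest prefix of this list for which every included type satisfies E_i/h_i > R on the types above it.
Rate on top 1: 1.307. beetle larvae: 0.126 < 1.307 → exclude; stop.
Optimal diet: spiders — 1 of 3 types.

1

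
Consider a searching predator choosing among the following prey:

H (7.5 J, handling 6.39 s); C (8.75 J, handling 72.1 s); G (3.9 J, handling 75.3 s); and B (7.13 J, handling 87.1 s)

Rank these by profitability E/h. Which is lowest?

G

In descending order of E/h:
H: 7.5/6.39 = 1.17 J/s
C: 8.75/72.1 = 0.121 J/s
B: 7.13/87.1 = 0.0819 J/s
G: 3.9/75.3 = 0.0518 J/s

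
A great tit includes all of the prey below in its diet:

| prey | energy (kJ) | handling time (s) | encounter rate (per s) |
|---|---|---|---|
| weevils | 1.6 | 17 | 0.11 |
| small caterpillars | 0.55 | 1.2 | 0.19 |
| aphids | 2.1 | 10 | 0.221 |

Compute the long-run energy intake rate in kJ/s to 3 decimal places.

R = Σλ_iE_i / (1 + Σλ_ih_i)
Numerator: 0.11×1.6 + 0.19×0.55 + 0.221×2.1 = 0.7446
Denominator: 1 + 0.11×17 + 0.19×1.2 + 0.221×10 = 5.308
R = 0.7446/5.308 = 0.1403 kJ/s

0.140 kJ/s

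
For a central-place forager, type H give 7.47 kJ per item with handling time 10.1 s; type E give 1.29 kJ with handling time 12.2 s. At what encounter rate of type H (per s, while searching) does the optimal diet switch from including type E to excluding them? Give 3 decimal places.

0.017 per s

Drop type E once their profitability E₂/h₂ falls below the rate achievable on type H alone: E₂/h₂ = λE₁/(1 + λh₁).
Solve for λ: λE₁h₂ = E₂(1 + λh₁) → λ(E₁h₂ − E₂h₁) = E₂ → λ = E₂/(E₁h₂ − E₂h₁).
λ = 1.29/(7.47×12.2 − 1.29×10.1) = 1.29/78.1 = 0.01652 per s.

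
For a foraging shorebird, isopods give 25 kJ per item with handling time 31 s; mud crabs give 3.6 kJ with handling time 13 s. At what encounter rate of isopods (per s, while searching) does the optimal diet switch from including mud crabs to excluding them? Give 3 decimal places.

Drop mud crabs once their profitability E₂/h₂ falls below the rate achievable on isopods alone: E₂/h₂ = λE₁/(1 + λh₁).
Solve for λ: λE₁h₂ = E₂(1 + λh₁) → λ(E₁h₂ − E₂h₁) = E₂ → λ = E₂/(E₁h₂ − E₂h₁).
λ = 3.6/(25×13 − 3.6×31) = 3.6/213.4 = 0.01687 per s.

0.017 per s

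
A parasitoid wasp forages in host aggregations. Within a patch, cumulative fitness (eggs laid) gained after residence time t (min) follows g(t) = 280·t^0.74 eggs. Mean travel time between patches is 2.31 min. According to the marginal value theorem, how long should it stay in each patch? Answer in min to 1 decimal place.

6.6 min

By the marginal value theorem, leave when the instantaneous gain rate g'(t) equals the habitat-wide average g(t)/(T + t).
g'(t) = 0.74·280·t^-0.26. Setting 0.74·280·t^-0.26 = 280·t^0.74/(2.31+t) gives 0.74(2.31+t) = t, so 0.26·t = 0.74×2.31.
t* = 0.74×2.31/0.26 = 6.575 min.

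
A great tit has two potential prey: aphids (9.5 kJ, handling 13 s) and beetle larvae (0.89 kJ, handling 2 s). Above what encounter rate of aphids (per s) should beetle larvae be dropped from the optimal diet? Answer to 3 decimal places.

The zero-one rule: include beetle larvae iff E₂/h₂ > λE₁/(1+λh₁). Equality gives the switch point.
λE₁h₂ = E₂ + λE₂h₁ ⇒ λ = E₂/(E₁h₂ − E₂h₁) = 0.89/(19 − 11.57) = 0.1198 per s.

0.120 per s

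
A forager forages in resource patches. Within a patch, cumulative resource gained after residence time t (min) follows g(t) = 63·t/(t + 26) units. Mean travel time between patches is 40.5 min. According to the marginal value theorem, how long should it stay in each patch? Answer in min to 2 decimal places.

Maximise g(t)/(T+t): set derivative to zero → g'(t)(T+t) = g(t).
g'(t) = 63·26/(t + 26)². Setting 63·26/(t+26)² = 63t/[(t+26)(40.5+t)] gives 26(40.5+t) = t(t+26), so t² = 26×40.5 = 1053.
t* = √1053 = 32.45 min.

32.45 min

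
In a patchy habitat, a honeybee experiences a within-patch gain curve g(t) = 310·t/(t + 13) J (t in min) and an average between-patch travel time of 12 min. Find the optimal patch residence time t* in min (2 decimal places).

Maximise g(t)/(T+t): set derivative to zero → g'(t)(T+t) = g(t).
g'(t) = 310·13/(t + 13)². Setting 310·13/(t+13)² = 310t/[(t+13)(12+t)] gives 13(12+t) = t(t+13), so t² = 13×12 = 156.
t* = √156 = 12.49 min.

12.49 min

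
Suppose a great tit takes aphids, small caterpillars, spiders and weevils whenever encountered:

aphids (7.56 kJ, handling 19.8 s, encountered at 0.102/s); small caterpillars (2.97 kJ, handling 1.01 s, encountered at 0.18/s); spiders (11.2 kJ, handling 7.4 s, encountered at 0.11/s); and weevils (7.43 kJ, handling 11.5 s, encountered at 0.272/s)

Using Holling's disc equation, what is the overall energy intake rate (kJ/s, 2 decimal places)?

0.64 kJ/s

Energy encountered per unit search time: 0.102×7.56 + 0.18×2.97 + 0.11×11.2 + 0.272×7.43 = 4.559 kJ/s.
Handling time per unit search time: 0.102×19.8 + 0.18×1.01 + 0.11×7.4 + 0.272×11.5 = 6.143.
Rate = 4.559/(1 + 6.143) = 0.6382 kJ/s.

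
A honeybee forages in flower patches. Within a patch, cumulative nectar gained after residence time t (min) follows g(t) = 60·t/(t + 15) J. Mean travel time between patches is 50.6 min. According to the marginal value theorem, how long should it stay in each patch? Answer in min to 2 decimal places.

Maximise g(t)/(T+t): set derivative to zero → g'(t)(T+t) = g(t).
g'(t) = 60·15/(t + 15)². Setting 60·15/(t+15)² = 60t/[(t+15)(50.6+t)] gives 15(50.6+t) = t(t+15), so t² = 15×50.6 = 759.
t* = √759 = 27.55 min.

27.55 min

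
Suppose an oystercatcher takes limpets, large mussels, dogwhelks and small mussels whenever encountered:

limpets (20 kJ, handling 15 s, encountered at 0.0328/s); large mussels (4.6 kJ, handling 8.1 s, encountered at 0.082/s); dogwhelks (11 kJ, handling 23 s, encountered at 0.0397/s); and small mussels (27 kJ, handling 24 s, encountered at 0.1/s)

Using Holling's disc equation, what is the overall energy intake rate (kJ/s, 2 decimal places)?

Energy encountered per unit search time: 0.0328×20 + 0.082×4.6 + 0.0397×11 + 0.1×27 = 4.17 kJ/s.
Handling time per unit search time: 0.0328×15 + 0.082×8.1 + 0.0397×23 + 0.1×24 = 4.469.
Rate = 4.17/(1 + 4.469) = 0.7624 kJ/s.

0.76 kJ/s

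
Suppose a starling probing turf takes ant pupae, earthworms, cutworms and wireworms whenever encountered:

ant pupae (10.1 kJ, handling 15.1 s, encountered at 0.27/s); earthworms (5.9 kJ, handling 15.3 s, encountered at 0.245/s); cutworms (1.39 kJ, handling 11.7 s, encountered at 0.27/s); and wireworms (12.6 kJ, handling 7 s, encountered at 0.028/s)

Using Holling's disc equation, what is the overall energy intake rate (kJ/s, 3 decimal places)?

0.402 kJ/s

R = Σλ_iE_i / (1 + Σλ_ih_i)
Numerator: 0.27×10.1 + 0.245×5.9 + 0.27×1.39 + 0.028×12.6 = 4.901
Denominator: 1 + 0.27×15.1 + 0.245×15.3 + 0.27×11.7 + 0.028×7 = 12.18
R = 4.901/12.18 = 0.4023 kJ/s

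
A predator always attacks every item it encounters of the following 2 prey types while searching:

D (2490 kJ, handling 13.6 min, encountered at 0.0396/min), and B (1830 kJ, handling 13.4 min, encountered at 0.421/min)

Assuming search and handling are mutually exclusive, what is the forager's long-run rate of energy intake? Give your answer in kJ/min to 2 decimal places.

121.04 kJ/min

R = (0.0396×2490 + 0.421×1830) / (1 + 0.0396×13.6 + 0.421×13.4) = 869/7.18 = 121 kJ/min.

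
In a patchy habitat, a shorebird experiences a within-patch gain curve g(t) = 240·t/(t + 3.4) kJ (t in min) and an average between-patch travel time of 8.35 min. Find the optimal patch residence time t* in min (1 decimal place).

Optimal t* satisfies g'(t*) = g(t*)/(T + t*).
g'(t) = 240·3.4/(t + 3.4)². Setting 240·3.4/(t+3.4)² = 240t/[(t+3.4)(8.35+t)] gives 3.4(8.35+t) = t(t+3.4), so t² = 3.4×8.35 = 28.39.
t* = √28.39 = 5.328 min.

5.3 min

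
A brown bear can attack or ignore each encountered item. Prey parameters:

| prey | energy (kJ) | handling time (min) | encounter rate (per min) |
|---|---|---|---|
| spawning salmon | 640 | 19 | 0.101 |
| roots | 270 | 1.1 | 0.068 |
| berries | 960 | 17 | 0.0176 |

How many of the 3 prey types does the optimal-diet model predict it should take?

Profitabilities (E/h, kJ/min): roots 245, berries 56.5, spawning salmon 33.7. Add prey in this order while the next type's profitability exceeds the intake rate on those already taken.
Rate on top 1: 17.08. berries: 56.5 > 17.08 → include.
Rate on top 2: 25.66. spawning salmon: 33.7 > 25.66 → include.
Optimal diet: roots, berries, spawning salmon — 3 of 3 types.

3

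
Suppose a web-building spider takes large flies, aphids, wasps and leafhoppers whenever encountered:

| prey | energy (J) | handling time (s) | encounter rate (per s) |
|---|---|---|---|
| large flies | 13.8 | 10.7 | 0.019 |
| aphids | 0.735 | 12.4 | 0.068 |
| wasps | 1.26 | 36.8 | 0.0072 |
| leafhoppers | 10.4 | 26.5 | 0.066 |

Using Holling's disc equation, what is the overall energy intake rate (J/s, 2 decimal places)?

Energy encountered per unit search time: 0.019×13.8 + 0.068×0.735 + 0.0072×1.26 + 0.066×10.4 = 1.008 J/s.
Handling time per unit search time: 0.019×10.7 + 0.068×12.4 + 0.0072×36.8 + 0.066×26.5 = 3.06.
Rate = 1.008/(1 + 3.06) = 0.2482 J/s.

0.25 J/s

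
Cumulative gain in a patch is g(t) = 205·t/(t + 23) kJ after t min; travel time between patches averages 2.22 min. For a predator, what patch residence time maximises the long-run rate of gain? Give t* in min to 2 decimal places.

7.15 min

Optimal t* satisfies g'(t*) = g(t*)/(T + t*).
g'(t) = 205·23/(t + 23)². Setting 205·23/(t+23)² = 205t/[(t+23)(2.22+t)] gives 23(2.22+t) = t(t+23), so t² = 23×2.22 = 51.06.
t* = √51.06 = 7.146 min.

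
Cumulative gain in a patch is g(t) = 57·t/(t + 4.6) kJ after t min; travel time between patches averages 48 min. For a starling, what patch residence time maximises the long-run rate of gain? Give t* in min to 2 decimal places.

By the marginal value theorem, leave when the instantaneous gain rate g'(t) equals the habitat-wide average g(t)/(T + t).
g'(t) = 57·4.6/(t + 4.6)². Setting 57·4.6/(t+4.6)² = 57t/[(t+4.6)(48+t)] gives 4.6(48+t) = t(t+4.6), so t² = 4.6×48 = 220.8.
t* = √220.8 = 14.86 min.

14.86 min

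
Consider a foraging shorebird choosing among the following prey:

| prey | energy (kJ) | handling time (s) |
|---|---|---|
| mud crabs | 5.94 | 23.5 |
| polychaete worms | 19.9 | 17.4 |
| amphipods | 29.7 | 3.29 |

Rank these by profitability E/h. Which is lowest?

Profitability E/h (kJ/s): mud crabs = 5.94/23.5 = 0.253, polychaete worms = 19.9/17.4 = 1.14, amphipods = 29.7/3.29 = 9.03.
Ranked: amphipods > polychaete worms > mud crabs.

mud crabs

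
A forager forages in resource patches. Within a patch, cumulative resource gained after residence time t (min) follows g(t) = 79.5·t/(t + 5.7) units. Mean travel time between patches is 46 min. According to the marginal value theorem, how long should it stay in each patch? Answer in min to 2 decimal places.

Maximise g(t)/(T+t): set derivative to zero → g'(t)(T+t) = g(t).
g'(t) = 79.5·5.7/(t + 5.7)². Setting 79.5·5.7/(t+5.7)² = 79.5t/[(t+5.7)(46+t)] gives 5.7(46+t) = t(t+5.7), so t² = 5.7×46 = 262.2.
t* = √262.2 = 16.19 min.

16.19 min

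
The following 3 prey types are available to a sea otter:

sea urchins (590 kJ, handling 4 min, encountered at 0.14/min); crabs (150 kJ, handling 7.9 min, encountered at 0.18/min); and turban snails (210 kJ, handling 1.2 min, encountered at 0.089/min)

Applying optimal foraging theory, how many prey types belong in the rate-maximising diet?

2

E/h in descending order: turban snails 175, sea urchins 148, crabs 19 kJ/min. The optimal diet is the largest prefix of this list for which every included type satisfies E_i/h_i > R on the types above it.
Rate on top 1: 16.89. sea urchins: 148 > 16.89 → include.
Rate on top 2: 60.77. crabs: 19 < 60.77 → exclude; stop.
Optimal diet: turban snails, sea urchins — 2 of 3 types.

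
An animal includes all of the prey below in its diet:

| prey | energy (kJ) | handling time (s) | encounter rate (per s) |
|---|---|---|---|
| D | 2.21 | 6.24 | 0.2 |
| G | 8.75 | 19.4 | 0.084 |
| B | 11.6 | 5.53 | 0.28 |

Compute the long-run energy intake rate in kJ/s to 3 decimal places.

Energy encountered per unit search time: 0.2×2.21 + 0.084×8.75 + 0.28×11.6 = 4.425 kJ/s.
Handling time per unit search time: 0.2×6.24 + 0.084×19.4 + 0.28×5.53 = 4.426.
Rate = 4.425/(1 + 4.426) = 0.8155 kJ/s.

0.816 kJ/s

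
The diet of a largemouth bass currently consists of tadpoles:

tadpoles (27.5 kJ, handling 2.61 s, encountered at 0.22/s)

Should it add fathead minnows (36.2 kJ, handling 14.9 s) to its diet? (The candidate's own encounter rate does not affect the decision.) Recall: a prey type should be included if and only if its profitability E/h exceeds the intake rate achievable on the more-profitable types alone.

Intake rate on the current diet: R = (0.22×27.5) / (1 + 0.22×2.61) = 6.05/1.574 = 3.843 kJ/s.
fathead minnows: E/h = 36.2/14.9 = 2.43 kJ/s.
2.43 < 3.843, so adding fathead minnows would lower the average — exclude it.

No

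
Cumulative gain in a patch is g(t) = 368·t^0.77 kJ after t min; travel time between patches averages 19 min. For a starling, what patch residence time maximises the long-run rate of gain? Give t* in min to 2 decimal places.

63.61 min

By the marginal value theorem, leave when the instantaneous gain rate g'(t) equals the habitat-wide average g(t)/(T + t).
g'(t) = 0.77·368·t^-0.23. Setting 0.77·368·t^-0.23 = 368·t^0.77/(19+t) gives 0.77(19+t) = t, so 0.23·t = 0.77×19.
t* = 0.77×19/0.23 = 63.61 min.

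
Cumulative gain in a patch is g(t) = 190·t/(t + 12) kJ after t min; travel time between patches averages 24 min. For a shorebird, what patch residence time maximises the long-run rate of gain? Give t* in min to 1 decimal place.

17.0 min

Maximise g(t)/(T+t): set derivative to zero → g'(t)(T+t) = g(t).
g'(t) = 190·12/(t + 12)². Setting 190·12/(t+12)² = 190t/[(t+12)(24+t)] gives 12(24+t) = t(t+12), so t² = 12×24 = 288.
t* = √288 = 16.97 min.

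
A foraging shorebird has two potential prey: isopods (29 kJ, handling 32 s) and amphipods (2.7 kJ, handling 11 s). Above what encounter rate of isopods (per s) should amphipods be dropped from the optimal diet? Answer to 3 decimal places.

0.012 per s

Drop amphipods once their profitability E₂/h₂ falls below the rate achievable on isopods alone: E₂/h₂ = λE₁/(1 + λh₁).
Solve for λ: λE₁h₂ = E₂(1 + λh₁) → λ(E₁h₂ − E₂h₁) = E₂ → λ = E₂/(E₁h₂ − E₂h₁).
λ = 2.7/(29×11 − 2.7×32) = 2.7/232.6 = 0.01161 per s.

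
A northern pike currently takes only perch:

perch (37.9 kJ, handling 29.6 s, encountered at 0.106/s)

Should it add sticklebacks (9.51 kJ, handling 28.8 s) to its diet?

Current rate: (0.106×37.9)/(1 + 0.106×29.6) = 0.9709 kJ/s.
sticklebacks: E/h = 9.51/28.8 = 0.3302 kJ/s.
Since 0.3302 < R, time spent handling sticklebacks is better spent searching.

No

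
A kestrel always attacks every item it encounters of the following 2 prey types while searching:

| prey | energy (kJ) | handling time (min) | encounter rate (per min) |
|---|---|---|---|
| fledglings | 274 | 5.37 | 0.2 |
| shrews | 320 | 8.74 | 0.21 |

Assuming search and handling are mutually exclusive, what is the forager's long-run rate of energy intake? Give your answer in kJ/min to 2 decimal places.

31.21 kJ/min

R = (0.2×274 + 0.21×320) / (1 + 0.2×5.37 + 0.21×8.74) = 122/3.909 = 31.21 kJ/min.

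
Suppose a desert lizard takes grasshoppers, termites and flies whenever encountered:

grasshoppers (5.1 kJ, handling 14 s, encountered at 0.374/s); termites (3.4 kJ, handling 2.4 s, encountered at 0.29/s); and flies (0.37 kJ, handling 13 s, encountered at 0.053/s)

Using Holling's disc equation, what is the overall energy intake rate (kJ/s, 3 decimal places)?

R = (0.374×5.1 + 0.29×3.4 + 0.053×0.37) / (1 + 0.374×14 + 0.29×2.4 + 0.053×13) = 2.913/7.621 = 0.3822 kJ/s.

0.382 kJ/s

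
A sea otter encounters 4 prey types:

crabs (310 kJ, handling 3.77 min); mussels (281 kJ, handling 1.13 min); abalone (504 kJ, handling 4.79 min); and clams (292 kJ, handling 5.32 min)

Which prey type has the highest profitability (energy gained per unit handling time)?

In descending order of E/h:
mussels: 281/1.13 = 249 kJ/min
abalone: 504/4.79 = 105 kJ/min
crabs: 310/3.77 = 82.2 kJ/min
clams: 292/5.32 = 54.9 kJ/min

mussels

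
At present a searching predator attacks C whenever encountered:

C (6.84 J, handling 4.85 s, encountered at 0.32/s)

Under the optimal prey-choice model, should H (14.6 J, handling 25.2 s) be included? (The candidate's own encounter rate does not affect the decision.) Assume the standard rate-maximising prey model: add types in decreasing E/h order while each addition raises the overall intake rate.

No

Current rate: (0.32×6.84)/(1 + 0.32×4.85) = 0.8577 J/s.
Profitability of H: 14.6/25.2 = 0.5794 J/s.
Since 0.5794 < R, time spent handling H is better spent searching.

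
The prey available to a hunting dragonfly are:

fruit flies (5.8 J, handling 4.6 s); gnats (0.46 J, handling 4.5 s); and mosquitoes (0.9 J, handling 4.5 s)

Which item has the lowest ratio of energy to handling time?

Profitability E/h (J/s): fruit flies = 5.8/4.6 = 1.26, gnats = 0.46/4.5 = 0.102, mosquitoes = 0.9/4.5 = 0.2.
Ranked: fruit flies > mosquitoes > gnats.

gnats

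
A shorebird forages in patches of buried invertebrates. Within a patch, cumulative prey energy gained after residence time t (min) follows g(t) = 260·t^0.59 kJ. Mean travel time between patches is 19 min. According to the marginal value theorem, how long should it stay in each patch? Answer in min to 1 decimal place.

Maximise g(t)/(T+t): set derivative to zero → g'(t)(T+t) = g(t).
g'(t) = 0.59·260·t^-0.41. Setting 0.59·260·t^-0.41 = 260·t^0.59/(19+t) gives 0.59(19+t) = t, so 0.41·t = 0.59×19.
t* = 0.59×19/0.41 = 27.34 min.

27.3 min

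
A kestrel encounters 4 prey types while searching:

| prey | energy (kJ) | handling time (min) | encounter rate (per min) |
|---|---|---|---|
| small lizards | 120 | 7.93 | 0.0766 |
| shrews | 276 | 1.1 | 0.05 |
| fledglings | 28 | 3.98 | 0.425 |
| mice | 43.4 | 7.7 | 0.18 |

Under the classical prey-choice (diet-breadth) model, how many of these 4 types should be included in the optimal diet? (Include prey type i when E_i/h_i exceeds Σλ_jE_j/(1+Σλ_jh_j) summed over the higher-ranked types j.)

2

Profitabilities (E/h, kJ/min): shrews 251, small lizards 15.1, fledglings 7.04, mice 5.64. Add prey in this order while the next type's profitability exceeds the intake rate on those already taken.
Rate on top 1: 13.08. small lizards: 15.1 > 13.08 → include.
Rate on top 2: 13.83. fledglings: 7.04 < 13.83 → exclude; stop.
Optimal diet: shrews, small lizards — 2 of 4 types.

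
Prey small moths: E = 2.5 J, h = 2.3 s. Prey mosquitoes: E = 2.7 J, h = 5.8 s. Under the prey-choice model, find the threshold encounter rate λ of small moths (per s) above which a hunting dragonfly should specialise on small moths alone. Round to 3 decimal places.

0.326 per s

At the threshold, the rate on small moths alone equals the profitability of mosquitoes: λ·2.5/(1 + λ·2.3) = 2.7/5.8 = 0.4655.
Rearranging, λ(2.5 − 0.4655×2.3) = 0.4655, so λ = 0.4655/1.429 = 0.3257 per s.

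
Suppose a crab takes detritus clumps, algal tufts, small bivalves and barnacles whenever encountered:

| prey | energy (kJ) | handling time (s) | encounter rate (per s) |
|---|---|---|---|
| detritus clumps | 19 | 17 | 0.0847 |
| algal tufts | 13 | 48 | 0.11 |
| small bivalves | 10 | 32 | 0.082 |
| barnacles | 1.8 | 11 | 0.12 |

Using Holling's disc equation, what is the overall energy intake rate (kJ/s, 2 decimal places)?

0.35 kJ/s

R = Σλ_iE_i / (1 + Σλ_ih_i)
Numerator: 0.0847×19 + 0.11×13 + 0.082×10 + 0.12×1.8 = 4.075
Denominator: 1 + 0.0847×17 + 0.11×48 + 0.082×32 + 0.12×11 = 11.66
R = 4.075/11.66 = 0.3494 kJ/s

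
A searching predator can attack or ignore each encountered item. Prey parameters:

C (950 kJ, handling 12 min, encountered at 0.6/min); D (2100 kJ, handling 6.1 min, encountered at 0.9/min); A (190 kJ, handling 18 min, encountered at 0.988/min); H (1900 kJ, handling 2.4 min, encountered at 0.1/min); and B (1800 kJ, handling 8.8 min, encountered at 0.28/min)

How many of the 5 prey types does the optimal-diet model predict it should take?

Profitabilities (E/h, kJ/min): H 792, D 344, B 205, C 79.2, A 10.6. Add prey in this order while the next type's profitability exceeds the intake rate on those already taken.
Rate on top 1: 153.2. D: 344 > 153.2 → include.
Rate on top 2: 309.1. B: 205 < 309.1 → exclude; stop.
Optimal diet: H, D — 2 of 5 types.

2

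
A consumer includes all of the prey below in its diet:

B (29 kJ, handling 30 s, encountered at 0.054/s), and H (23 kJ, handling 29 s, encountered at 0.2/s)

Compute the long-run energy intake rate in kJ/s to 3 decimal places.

R = (0.054×29 + 0.2×23) / (1 + 0.054×30 + 0.2×29) = 6.166/8.42 = 0.7323 kJ/s.

0.732 kJ/s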